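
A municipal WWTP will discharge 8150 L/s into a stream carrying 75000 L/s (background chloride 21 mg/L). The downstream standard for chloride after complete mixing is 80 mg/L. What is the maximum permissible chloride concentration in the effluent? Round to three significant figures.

623 mg/L

At the limit, (Qr·Cr + Qe·Cₑ)/(Qr + Qe) = 80:
Cₑ = (83150·80 − 75000·21.00) / 8150 = 622.9 mg/L.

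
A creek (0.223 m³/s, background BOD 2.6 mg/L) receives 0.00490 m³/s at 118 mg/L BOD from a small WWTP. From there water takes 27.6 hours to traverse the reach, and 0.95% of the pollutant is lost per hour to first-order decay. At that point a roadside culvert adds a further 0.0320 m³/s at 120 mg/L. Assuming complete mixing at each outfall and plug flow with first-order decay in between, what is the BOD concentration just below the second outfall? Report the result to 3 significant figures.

Flow-weighted average: C = (0.2230·2.600 + 0.004900·118.0) / 0.2279 = 1.158/0.2279 = 5.081 mg/L; combined flow 0.2279 m³/s.
0.95%/h lost → k = −ln(1 − 0.0095) = 0.009545 h⁻¹.
First-order decay: C = 5.081·exp(−k·t) = 5.081·0.7684 = 3.904 mg/L.
Second outfall: C = (0.2279·3.904 + 0.03200·120.0)/0.2599 = 18.20 mg/L.

18.2 mg/L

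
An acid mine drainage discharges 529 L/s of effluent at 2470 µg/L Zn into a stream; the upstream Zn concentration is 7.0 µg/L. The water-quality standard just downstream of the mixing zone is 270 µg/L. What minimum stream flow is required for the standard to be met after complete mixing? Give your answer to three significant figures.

Set C_mix = 270: (Q·7.000 + 529.0·2470) / (Q + 529.0) = 270
→ Q = 529.0·(2470 − 270)/(270 − 7.000) = 4425 L/s.

4430 L/s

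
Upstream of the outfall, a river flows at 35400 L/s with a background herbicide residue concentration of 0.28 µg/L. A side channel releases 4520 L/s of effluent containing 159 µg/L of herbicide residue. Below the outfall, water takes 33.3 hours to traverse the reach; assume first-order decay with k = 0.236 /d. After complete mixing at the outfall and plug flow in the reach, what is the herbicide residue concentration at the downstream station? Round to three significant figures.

13.2 µg/L

Mixed concentration C = ΣQC/ΣQ = (35400·0.2800 + 4520·159.0) / 39920 = 728600/39920 = 18.25 µg/L.
After decay, C = 18.25 × e^(−kt) = 18.25 × 0.7208 = 13.15 µg/L.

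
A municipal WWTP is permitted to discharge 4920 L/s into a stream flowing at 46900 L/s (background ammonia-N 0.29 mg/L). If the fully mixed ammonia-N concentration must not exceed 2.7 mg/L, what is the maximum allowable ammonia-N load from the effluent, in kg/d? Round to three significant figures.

10900 kg/d

Mass balance at the limit: 46900·0.2900 + 4920·Cₑ = 51820·2.7 → Cₑ = 25.67 mg/L.
4920 L/s = 4.920 m³/s. Load = 4.920 m³/s × 25.67 g/m³ × 86 400 s/d = 10910 kg/d.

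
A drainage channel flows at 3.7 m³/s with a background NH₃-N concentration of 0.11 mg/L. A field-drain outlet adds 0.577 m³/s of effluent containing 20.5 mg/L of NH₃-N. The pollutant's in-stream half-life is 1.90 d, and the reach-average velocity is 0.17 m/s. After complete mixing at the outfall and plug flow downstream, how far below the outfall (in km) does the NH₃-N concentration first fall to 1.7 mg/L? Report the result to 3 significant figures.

21.0 km

Conservation of mass: C = (3.700·0.1100 + 0.5770·20.50) / 4.277 = 12.24/4.277 = 2.861 mg/L.
Half-life 1.90 d → k = ln 2 / 1.90 = 0.3648 d⁻¹.
Set 2.861·exp(−k·t) = 1.7 → t = ln(2.861/1.7)/k = 123300 s = 34.24 h.
Distance = v·t = 0.17·123300 = 20950 m = 20.95 km.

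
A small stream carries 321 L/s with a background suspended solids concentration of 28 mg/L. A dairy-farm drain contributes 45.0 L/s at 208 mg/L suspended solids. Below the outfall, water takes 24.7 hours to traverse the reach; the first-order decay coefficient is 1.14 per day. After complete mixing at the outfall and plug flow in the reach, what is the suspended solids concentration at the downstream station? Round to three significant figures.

15.5 mg/L

After mixing, C = (321.0·28.00 + 45.00·208.0) / 366.0 = 18350/366.0 = 50.13 mg/L.
Decay over the reach: 50.13·exp(−kt) = 50.13·0.3094 = 15.51 mg/L.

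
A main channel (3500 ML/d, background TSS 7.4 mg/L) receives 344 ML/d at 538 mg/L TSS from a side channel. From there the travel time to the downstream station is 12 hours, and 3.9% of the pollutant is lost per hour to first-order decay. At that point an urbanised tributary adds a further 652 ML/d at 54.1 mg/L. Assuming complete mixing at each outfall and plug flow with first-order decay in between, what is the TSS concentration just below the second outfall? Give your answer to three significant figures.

Mass balance: C = (3500·7.400 + 344.0·538.0) / 3844 = 211000/3844 = 54.88 mg/L; combined flow 3844 ML/d.
3.9%/h lost → k = −ln(1 − 0.039) = 0.03978 h⁻¹.
Applying C = C₀e^(−kt): 54.88 × 0.6204 = 34.05 mg/L.
At the second outfall, C = (3844·34.05 + 652.0·54.10) / (3844 + 652.0) = 36.96 mg/L.

37.0 mg/L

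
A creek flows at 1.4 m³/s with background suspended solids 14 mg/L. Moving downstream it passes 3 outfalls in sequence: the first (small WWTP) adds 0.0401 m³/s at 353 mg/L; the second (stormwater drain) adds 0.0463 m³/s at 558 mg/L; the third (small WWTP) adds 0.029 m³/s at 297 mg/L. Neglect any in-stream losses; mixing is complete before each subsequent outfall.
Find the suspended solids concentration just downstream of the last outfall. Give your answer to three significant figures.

After outfall 1: Q = 1.400 + 0.04010 = 1.440 m³/s; C = (1.400·14.00 + 0.04010·353.0)/1.440 = 23.44 mg/L.
After outfall 2: Q = 1.440 + 0.04630 = 1.486 m³/s; C = (1.440·23.44 + 0.04630·558.0)/1.486 = 40.09 mg/L.
After outfall 3: Q = 1.486 + 0.02900 = 1.515 m³/s; C = (1.486·40.09 + 0.02900·297.0)/1.515 = 45.01 mg/L.

45.0 mg/L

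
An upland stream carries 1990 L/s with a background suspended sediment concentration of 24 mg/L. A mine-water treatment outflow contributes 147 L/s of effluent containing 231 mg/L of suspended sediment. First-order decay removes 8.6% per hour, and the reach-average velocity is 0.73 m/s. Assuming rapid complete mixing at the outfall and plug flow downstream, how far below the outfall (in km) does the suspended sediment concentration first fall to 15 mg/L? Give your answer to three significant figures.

27.3 km

Flow-weighted average: C = (1990·24.00 + 147.0·231.0) / 2137 = 81720/2137 = 38.24 mg/L.
8.6%/h lost → k = −ln(1 − 0.086) = 0.08992 h⁻¹.
Set 38.24·exp(−k·t) = 15 → t = ln(38.24/15)/k = 37460 s = 10.41 h.
Distance = v·t = 0.73·37460 = 27350 m = 27.35 km.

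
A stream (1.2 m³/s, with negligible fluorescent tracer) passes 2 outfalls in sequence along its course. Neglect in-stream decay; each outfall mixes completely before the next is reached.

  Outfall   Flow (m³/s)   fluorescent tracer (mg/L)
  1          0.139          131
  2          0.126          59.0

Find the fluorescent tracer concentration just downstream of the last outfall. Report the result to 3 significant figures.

After outfall 1: Q = 1.200 + 0.1390 = 1.339 m³/s; C = (1.200·0 + 0.1390·131.0)/1.339 = 13.60 mg/L.
After outfall 2: Q = 1.339 + 0.1260 = 1.465 m³/s; C = (1.339·13.60 + 0.1260·59.00)/1.465 = 17.50 mg/L.

17.5 mg/L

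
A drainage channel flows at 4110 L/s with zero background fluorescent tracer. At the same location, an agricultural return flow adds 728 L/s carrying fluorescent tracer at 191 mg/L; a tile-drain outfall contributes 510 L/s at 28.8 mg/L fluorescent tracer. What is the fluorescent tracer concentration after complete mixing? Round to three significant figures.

Conservation of mass: C = (4110·0 + 728.0·191.0 + 510.0·28.80) / 5348 = 153700/5348 = 28.75 mg/L.

28.7 mg/L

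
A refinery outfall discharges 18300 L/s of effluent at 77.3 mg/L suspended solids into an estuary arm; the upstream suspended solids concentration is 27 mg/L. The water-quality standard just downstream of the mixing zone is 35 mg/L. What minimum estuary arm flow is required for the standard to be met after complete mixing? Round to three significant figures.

96800 L/s

Set C_mix = 35: (Q·27.00 + 18300·77.30) / (Q + 18300) = 35
→ Q = 18300·(77.30 − 35)/(35 − 27.00) = 96760 L/s.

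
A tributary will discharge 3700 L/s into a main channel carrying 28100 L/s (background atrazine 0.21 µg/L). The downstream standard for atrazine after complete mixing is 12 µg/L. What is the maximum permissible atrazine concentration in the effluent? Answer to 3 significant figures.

At the limit, (Qr·Cr + Qe·Cₑ)/(Qr + Qe) = 12:
Cₑ = (31800·12 − 28100·0.2100) / 3700 = 101.5 µg/L.

102 µg/L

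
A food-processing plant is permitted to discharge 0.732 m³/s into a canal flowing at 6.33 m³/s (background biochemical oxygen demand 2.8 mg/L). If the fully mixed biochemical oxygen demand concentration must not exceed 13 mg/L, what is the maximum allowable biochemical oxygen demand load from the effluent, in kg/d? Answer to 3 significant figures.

6400 kg/d

Mass balance at the limit: 6.330·2.800 + 0.7320·Cₑ = 7.062·13 → Cₑ = 101.2 mg/L.
Load = 0.7320 m³/s × 101.2 g/m³ × 86 400 s/d = 6401 kg/d.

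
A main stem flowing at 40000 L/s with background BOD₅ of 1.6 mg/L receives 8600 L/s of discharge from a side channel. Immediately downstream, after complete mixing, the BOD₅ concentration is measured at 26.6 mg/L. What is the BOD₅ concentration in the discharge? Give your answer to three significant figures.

143 mg/L

Mass balance: 40000·1.600 + 8600·Cₑ = 48600·26.60
→ Cₑ = (48600·26.60 − 40000·1.600) / 8600 = 142.9 mg/L.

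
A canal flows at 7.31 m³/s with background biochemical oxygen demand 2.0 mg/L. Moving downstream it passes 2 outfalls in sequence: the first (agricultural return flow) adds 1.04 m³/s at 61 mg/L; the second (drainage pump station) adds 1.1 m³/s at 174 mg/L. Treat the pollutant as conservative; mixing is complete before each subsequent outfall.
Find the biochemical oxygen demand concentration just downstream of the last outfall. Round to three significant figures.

Below outfall 1: Q → 8.350 m³/s, C = (7.310·2.000 + 1.040·61.00)/8.350 = 9.349 mg/L.
Below outfall 2: Q → 9.450 m³/s, C = (8.350·9.349 + 1.100·174.0)/9.450 = 28.51 mg/L.

28.5 mg/L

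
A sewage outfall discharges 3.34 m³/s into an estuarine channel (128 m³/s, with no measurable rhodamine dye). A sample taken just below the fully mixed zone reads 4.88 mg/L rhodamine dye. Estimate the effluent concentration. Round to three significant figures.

192 mg/L

Mass balance: 128.0·0 + 3.340·Cₑ = 131.3·4.880
→ Cₑ = (131.3·4.880 − 128.0·0) / 3.340 = 191.9 mg/L.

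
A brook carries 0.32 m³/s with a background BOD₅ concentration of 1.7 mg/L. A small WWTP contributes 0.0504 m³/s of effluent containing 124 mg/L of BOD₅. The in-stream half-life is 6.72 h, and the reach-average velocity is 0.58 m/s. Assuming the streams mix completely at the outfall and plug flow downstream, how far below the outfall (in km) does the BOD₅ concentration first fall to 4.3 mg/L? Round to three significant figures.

Conservation of mass: C = (0.3200·1.700 + 0.05040·124.0) / 0.3704 = 6.794/0.3704 = 18.34 mg/L.
Half-life 6.72 h → k = ln 2 / 6.72 = 0.1031 h⁻¹ = 2.476 d⁻¹.
Set 18.34·exp(−k·t) = 4.3 → t = ln(18.34/4.3)/k = 50630 s = 14.06 h.
Distance = v·t = 0.58·50630 = 29360 m = 29.36 km.

29.4 km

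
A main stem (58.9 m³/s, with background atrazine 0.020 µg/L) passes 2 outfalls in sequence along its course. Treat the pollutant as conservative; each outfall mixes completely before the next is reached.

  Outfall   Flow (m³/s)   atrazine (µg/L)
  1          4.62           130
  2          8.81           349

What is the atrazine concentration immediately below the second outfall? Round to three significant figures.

Outfall 1: combined Q = 63.52 m³/s; C = (58.90·0.02000 + 4.620·130.0)/63.52 = 9.474 µg/L.
Outfall 2: combined Q = 72.33 m³/s; C = (63.52·9.474 + 8.810·349.0)/72.33 = 50.83 µg/L.

50.8 µg/L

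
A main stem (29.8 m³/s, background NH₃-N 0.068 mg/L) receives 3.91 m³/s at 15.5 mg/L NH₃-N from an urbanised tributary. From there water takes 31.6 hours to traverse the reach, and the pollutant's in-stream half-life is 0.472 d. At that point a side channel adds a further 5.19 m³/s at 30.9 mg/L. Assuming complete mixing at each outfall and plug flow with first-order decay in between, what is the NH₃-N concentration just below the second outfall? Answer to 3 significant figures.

4.36 mg/L

Mixed concentration C = ΣQC/ΣQ = (29.80·0.06800 + 3.910·15.50) / 33.71 = 62.63/33.71 = 1.858 mg/L; combined flow 33.71 m³/s.
Half-life 0.472 d → k = ln 2 / 0.472 = 1.469 d⁻¹.
Applying C = C₀e^(−kt): 1.858 × 0.1446 = 0.2687 mg/L.
Second outfall: C = (33.71·0.2687 + 5.190·30.90)/38.90 = 4.356 mg/L.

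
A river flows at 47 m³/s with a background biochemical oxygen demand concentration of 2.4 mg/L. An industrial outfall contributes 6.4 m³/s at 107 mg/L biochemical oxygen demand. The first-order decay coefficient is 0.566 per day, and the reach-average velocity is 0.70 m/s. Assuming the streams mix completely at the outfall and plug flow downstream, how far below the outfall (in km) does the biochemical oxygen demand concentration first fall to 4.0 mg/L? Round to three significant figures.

141 km

Mass balance: C = (47.00·2.400 + 6.400·107.0) / 53.40 = 797.6/53.40 = 14.94 mg/L.
Set 14.94·exp(−k·t) = 4.0 → t = ln(14.94/4.0)/k = 201100 s = 55.87 h.
Distance = v·t = 0.70·201100 = 140800 m = 140.8 km.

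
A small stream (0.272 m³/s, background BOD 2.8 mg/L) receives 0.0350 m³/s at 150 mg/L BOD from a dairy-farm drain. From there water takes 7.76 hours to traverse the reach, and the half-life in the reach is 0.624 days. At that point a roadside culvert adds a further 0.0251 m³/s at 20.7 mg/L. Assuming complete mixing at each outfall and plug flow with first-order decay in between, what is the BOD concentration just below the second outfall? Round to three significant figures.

Conservation of mass: C = (0.2720·2.800 + 0.03500·150.0) / 0.3070 = 6.012/0.3070 = 19.58 mg/L; combined flow 0.3070 m³/s.
Half-life 0.624 d → k = ln 2 / 0.624 = 1.111 d⁻¹.
After decay, C = 19.58 × e^(−kt) = 19.58 × 0.6983 = 13.67 mg/L.
At the second outfall, C = (0.3070·13.67 + 0.02510·20.70) / (0.3070 + 0.02510) = 14.20 mg/L.

14.2 mg/L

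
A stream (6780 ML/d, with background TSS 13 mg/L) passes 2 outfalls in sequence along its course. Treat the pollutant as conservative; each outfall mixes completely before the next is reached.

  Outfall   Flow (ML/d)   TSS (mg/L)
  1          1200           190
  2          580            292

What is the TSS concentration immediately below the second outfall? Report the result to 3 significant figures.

56.7 mg/L

Outfall 1: combined Q = 7980 ML/d; C = (6780·13.00 + 1200·190.0)/7980 = 39.62 mg/L.
Outfall 2: combined Q = 8560 ML/d; C = (7980·39.62 + 580.0·292.0)/8560 = 56.72 mg/L.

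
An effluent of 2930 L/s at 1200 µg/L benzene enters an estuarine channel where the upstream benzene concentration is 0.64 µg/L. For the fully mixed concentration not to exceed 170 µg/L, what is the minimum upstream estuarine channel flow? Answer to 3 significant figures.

17800 L/s

Set C_mix = 170: (Q·0.6400 + 2930·1200) / (Q + 2930) = 170
→ Q = 2930·(1200 − 170)/(170 − 0.6400) = 17820 L/s.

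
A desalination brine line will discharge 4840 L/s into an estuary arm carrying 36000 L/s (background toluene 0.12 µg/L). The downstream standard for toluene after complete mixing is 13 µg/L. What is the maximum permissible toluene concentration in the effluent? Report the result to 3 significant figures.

At the limit, (Qr·Cr + Qe·Cₑ)/(Qr + Qe) = 13:
Cₑ = (40840·13 − 36000·0.1200) / 4840 = 108.8 µg/L.

109 µg/L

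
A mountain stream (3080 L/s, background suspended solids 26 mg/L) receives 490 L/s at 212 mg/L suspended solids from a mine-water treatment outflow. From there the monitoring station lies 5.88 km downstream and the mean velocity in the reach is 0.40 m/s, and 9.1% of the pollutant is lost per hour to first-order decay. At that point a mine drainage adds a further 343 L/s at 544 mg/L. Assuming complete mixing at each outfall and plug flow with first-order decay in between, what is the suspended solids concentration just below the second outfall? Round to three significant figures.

79.5 mg/L

After mixing, C = (3080·26.00 + 490.0·212.0) / 3570 = 184000/3570 = 51.53 mg/L; combined flow 3570 L/s.
Travel time t = 5.88·1000 / 0.40 = 14700 s = 4.083 h.
9.1%/h lost → k = −ln(1 − 0.091) = 0.09541 h⁻¹.
After decay, C = 51.53 × e^(−kt) = 51.53 × 0.6773 = 34.90 mg/L.
At the second outfall, C = (3570·34.90 + 343.0·544.0) / (3570 + 343.0) = 79.53 mg/L.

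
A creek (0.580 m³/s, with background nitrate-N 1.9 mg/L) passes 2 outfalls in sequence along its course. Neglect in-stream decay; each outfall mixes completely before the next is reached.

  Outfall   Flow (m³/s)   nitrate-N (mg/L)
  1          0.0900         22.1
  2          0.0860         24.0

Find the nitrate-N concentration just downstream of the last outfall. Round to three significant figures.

6.82 mg/L

Outfall 1: combined Q = 0.6700 m³/s; C = (0.5800·1.900 + 0.09000·22.10)/0.6700 = 4.613 mg/L.
Outfall 2: combined Q = 0.7560 m³/s; C = (0.6700·4.613 + 0.08600·24.00)/0.7560 = 6.819 mg/L.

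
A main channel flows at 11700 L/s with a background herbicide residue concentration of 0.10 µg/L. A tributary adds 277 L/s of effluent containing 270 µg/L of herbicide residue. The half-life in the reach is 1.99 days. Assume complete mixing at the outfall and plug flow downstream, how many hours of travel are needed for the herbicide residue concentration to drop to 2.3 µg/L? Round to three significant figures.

69.9 h

Mixed concentration C = ΣQC/ΣQ = (11700·0.1000 + 277.0·270.0) / 11980 = 75960/11980 = 6.342 µg/L.
Half-life 1.99 d → k = ln 2 / 1.99 = 0.3483 d⁻¹.
6.342·exp(−k·t) = 2.3 → t = ln(6.342/2.3)/k = 251600 s = 69.89 h.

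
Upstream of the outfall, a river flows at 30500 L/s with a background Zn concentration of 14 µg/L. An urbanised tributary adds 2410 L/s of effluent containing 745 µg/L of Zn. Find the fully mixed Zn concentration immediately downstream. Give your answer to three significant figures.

After mixing, C = (30500·14.00 + 2410·745.0) / 32910 = 2222000/32910 = 67.53 µg/L.

67.5 µg/L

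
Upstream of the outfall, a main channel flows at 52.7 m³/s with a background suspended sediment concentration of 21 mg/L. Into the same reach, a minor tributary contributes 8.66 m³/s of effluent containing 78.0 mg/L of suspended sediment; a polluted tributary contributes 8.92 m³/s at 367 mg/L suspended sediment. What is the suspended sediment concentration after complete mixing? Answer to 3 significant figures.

71.9 mg/L

Mixed concentration C = ΣQC/ΣQ = (52.70·21.00 + 8.660·78.00 + 8.920·367.0) / 70.28 = 5056/70.28 = 71.94 mg/L.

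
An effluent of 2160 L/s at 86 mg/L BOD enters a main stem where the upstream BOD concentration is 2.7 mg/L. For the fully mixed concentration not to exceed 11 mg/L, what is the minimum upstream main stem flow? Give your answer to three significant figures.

Set C_mix = 11: (Q·2.700 + 2160·86.00) / (Q + 2160) = 11
→ Q = 2160·(86.00 − 11)/(11 − 2.700) = 19520 L/s.

19500 L/s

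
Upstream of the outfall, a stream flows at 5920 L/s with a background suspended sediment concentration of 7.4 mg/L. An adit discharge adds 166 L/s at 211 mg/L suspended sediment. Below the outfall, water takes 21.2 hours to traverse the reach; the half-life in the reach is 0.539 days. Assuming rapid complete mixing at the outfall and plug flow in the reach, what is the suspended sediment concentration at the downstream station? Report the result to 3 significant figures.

4.16 mg/L

Conservation of mass: C = (5920·7.400 + 166.0·211.0) / 6086 = 78830/6086 = 12.95 mg/L.
Half-life 0.539 d → k = ln 2 / 0.539 = 1.286 d⁻¹.
Applying C = C₀e^(−kt): 12.95 × 0.3211 = 4.160 mg/L.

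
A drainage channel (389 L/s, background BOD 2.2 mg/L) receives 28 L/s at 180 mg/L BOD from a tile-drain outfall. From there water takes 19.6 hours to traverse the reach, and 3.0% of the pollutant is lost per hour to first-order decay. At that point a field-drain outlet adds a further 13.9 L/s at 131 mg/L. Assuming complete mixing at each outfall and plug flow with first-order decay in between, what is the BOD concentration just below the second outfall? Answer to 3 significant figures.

Mass balance: C = (389.0·2.200 + 28.00·180.0) / 417.0 = 5896/417.0 = 14.14 mg/L; combined flow 417.0 L/s.
3.0%/h lost → k = −ln(1 − 0.03) = 0.03046 h⁻¹.
Decay over the reach: 14.14·exp(−kt) = 14.14·0.5505 = 7.783 mg/L.
At the second outfall, C = (417.0·7.783 + 13.90·131.0) / (417.0 + 13.90) = 11.76 mg/L.

11.8 mg/L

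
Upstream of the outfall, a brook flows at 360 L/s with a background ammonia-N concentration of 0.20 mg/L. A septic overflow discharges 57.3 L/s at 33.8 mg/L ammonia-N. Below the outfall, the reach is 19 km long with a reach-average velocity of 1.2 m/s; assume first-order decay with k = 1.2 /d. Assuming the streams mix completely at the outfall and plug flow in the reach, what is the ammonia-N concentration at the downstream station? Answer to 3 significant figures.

Flow-weighted average: C = (360.0·0.2000 + 57.30·33.80) / 417.3 = 2009/417.3 = 4.814 mg/L.
Travel time t = 19·1000 / 1.2 = 15830 s = 4.398 h.
After decay, C = 4.814 × e^(−kt) = 4.814 × 0.8026 = 3.863 mg/L.

3.86 mg/L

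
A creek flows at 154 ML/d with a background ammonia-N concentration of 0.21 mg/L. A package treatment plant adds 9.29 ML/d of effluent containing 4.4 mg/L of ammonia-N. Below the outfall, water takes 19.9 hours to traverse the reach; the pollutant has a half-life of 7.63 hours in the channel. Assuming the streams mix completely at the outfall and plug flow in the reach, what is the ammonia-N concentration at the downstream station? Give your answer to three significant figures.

Mixed concentration C = ΣQC/ΣQ = (154.0·0.2100 + 9.290·4.400) / 163.3 = 73.22/163.3 = 0.4484 mg/L.
Half-life 7.63 h → k = ln 2 / 7.63 = 0.09084 h⁻¹ = 2.180 d⁻¹.
Applying C = C₀e^(−kt): 0.4484 × 0.1640 = 0.07354 mg/L.

0.0735 mg/L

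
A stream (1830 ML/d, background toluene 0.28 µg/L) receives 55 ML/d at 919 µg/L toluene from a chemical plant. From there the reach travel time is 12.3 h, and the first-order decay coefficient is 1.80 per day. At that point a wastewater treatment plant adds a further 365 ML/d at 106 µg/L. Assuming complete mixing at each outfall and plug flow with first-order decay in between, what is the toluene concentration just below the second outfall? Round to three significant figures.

26.2 µg/L

Flow-weighted average: C = (1830·0.2800 + 55.00·919.0) / 1885 = 51060/1885 = 27.09 µg/L; combined flow 1885 ML/d.
After decay, C = 27.09 × e^(−kt) = 27.09 × 0.3975 = 10.77 µg/L.
Second outfall: C = (1885·10.77 + 365.0·106.0)/2250 = 26.22 µg/L.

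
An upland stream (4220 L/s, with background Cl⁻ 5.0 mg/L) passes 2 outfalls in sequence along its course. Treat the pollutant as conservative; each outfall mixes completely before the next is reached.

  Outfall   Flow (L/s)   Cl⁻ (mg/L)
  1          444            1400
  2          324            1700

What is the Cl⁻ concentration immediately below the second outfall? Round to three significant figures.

239 mg/L

After outfall 1: Q = 4220 + 444.0 = 4664 L/s; C = (4220·5.000 + 444.0·1400)/4664 = 137.8 mg/L.
After outfall 2: Q = 4664 + 324.0 = 4988 L/s; C = (4664·137.8 + 324.0·1700)/4988 = 239.3 mg/L.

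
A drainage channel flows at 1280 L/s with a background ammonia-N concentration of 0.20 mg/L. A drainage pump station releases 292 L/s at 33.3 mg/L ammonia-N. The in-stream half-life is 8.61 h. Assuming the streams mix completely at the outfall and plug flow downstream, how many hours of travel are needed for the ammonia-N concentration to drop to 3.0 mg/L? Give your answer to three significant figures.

9.31 h

Flow-weighted average: C = (1280·0.2000 + 292.0·33.30) / 1572 = 9980/1572 = 6.348 mg/L.
Half-life 8.61 h → k = ln 2 / 8.61 = 0.08050 h⁻¹ = 1.932 d⁻¹.
6.348·exp(−k·t) = 3.0 → t = ln(6.348/3.0)/k = 33520 s = 9.311 h.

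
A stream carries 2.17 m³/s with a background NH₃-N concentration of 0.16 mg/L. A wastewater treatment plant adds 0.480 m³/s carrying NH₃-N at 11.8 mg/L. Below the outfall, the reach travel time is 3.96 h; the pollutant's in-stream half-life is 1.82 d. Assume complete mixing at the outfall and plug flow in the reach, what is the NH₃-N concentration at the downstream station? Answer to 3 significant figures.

2.13 mg/L

Mixed concentration C = ΣQC/ΣQ = (2.170·0.1600 + 0.4800·11.80) / 2.650 = 6.011/2.650 = 2.268 mg/L.
Half-life 1.82 d → k = ln 2 / 1.82 = 0.3809 d⁻¹.
After decay, C = 2.268 × e^(−kt) = 2.268 × 0.9391 = 2.130 mg/L.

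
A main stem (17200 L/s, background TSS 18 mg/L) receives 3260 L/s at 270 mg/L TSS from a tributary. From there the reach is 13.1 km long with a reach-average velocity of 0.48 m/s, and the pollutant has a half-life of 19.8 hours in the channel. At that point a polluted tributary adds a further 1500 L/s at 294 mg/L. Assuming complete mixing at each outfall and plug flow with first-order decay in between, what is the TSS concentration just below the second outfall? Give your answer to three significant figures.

Flow-weighted average: C = (17200·18.00 + 3260·270.0) / 20460 = 1190000/20460 = 58.15 mg/L; combined flow 20460 L/s.
Travel time t = 13.1·1000 / 0.48 = 27290 s = 7.581 h.
Half-life 19.8 h → k = ln 2 / 19.8 = 0.03501 h⁻¹ = 0.8402 d⁻¹.
Decay over the reach: 58.15·exp(−kt) = 58.15·0.7669 = 44.60 mg/L.
At the second outfall, C = (20460·44.60 + 1500·294.0) / (20460 + 1500) = 61.63 mg/L.

61.6 mg/L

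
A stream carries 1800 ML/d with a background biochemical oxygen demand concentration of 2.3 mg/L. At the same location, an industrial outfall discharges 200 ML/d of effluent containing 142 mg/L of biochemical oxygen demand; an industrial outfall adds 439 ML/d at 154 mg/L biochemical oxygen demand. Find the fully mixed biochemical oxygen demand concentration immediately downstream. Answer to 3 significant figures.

Mass balance: C = (1800·2.300 + 200.0·142.0 + 439.0·154.0) / 2439 = 100100/2439 = 41.06 mg/L.

41.1 mg/L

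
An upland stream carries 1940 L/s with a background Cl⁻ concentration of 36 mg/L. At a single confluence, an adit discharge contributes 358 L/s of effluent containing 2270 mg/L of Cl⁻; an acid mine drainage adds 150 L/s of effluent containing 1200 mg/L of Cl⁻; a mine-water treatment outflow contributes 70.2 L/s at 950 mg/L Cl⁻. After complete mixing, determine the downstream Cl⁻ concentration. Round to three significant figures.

Mass balance: C = (1940·36.00 + 358.0·2270 + 150.0·1200 + 70.20·950.0) / 2518 = 1129000/2518 = 448.4 mg/L.

448 mg/L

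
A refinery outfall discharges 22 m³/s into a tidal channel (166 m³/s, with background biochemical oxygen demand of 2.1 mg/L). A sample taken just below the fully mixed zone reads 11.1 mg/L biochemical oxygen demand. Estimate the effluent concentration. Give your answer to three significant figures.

Mass balance: 166.0·2.100 + 22.00·Cₑ = 188.0·11.10
→ Cₑ = (188.0·11.10 − 166.0·2.100) / 22.00 = 79.01 mg/L.

79.0 mg/L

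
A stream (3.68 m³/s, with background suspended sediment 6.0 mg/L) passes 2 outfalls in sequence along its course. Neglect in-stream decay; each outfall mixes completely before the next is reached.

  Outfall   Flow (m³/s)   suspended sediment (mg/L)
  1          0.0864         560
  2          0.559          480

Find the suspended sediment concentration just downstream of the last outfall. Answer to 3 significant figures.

Below outfall 1: Q → 3.766 m³/s, C = (3.680·6.000 + 0.08640·560.0)/3.766 = 18.71 mg/L.
Below outfall 2: Q → 4.325 m³/s, C = (3.766·18.71 + 0.5590·480.0)/4.325 = 78.32 mg/L.

78.3 mg/L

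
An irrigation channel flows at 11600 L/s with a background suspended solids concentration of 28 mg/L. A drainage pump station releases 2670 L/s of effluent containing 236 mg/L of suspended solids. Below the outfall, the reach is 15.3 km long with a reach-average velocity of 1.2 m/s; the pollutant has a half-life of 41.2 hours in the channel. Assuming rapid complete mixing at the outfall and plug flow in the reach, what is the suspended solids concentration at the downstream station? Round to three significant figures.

63.0 mg/L

Mixed concentration C = ΣQC/ΣQ = (11600·28.00 + 2670·236.0) / 14270 = 954900/14270 = 66.92 mg/L.
Travel time t = 15.3·1000 / 1.2 = 12750 s = 3.542 h.
Half-life 41.2 h → k = ln 2 / 41.2 = 0.01682 h⁻¹ = 0.4038 d⁻¹.
First-order decay: C = 66.92·exp(−k·t) = 66.92·0.9422 = 63.05 mg/L.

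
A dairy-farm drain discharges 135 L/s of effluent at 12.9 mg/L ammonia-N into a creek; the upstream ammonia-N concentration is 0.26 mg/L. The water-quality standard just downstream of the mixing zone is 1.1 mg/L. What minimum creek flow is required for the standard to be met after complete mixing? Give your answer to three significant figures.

Set C_mix = 1.1: (Q·0.2600 + 135.0·12.90) / (Q + 135.0) = 1.1
→ Q = 135.0·(12.90 − 1.1)/(1.1 − 0.2600) = 1896 L/s.

1900 L/s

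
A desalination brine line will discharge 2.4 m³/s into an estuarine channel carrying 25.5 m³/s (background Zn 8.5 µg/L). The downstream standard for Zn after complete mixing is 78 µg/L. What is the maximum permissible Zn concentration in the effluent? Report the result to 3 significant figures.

At the limit, (Qr·Cr + Qe·Cₑ)/(Qr + Qe) = 78:
Cₑ = (27.90·78 − 25.50·8.500) / 2.400 = 816.4 µg/L.

816 µg/L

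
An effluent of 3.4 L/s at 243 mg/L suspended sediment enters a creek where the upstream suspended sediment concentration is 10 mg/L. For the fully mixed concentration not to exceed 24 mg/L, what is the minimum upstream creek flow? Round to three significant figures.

53.2 L/s

Set C_mix = 24: (Q·10.00 + 3.400·243.0) / (Q + 3.400) = 24
→ Q = 3.400·(243.0 − 24)/(24 − 10.00) = 53.19 L/s.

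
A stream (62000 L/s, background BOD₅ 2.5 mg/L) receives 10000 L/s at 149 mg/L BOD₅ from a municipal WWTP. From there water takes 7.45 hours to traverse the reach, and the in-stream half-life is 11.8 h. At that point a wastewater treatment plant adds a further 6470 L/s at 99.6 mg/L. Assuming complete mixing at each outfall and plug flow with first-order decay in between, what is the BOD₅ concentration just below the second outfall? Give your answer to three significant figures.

Mass balance: C = (62000·2.500 + 10000·149.0) / 72000 = 1645000/72000 = 22.85 mg/L; combined flow 72000 L/s.
Half-life 11.8 h → k = ln 2 / 11.8 = 0.05874 h⁻¹ = 1.410 d⁻¹.
Decay over the reach: 22.85·exp(−kt) = 22.85·0.6456 = 14.75 mg/L.
Second outfall: C = (72000·14.75 + 6470·99.60)/78470 = 21.75 mg/L.

21.7 mg/L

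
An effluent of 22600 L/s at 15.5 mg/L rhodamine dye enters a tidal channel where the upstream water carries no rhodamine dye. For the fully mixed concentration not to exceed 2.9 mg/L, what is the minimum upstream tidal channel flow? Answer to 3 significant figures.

98200 L/s

Set C_mix = 2.9: (Q·0 + 22600·15.50) / (Q + 22600) = 2.9
→ Q = 22600·(15.50 − 2.9)/(2.9 − 0) = 98190 L/s.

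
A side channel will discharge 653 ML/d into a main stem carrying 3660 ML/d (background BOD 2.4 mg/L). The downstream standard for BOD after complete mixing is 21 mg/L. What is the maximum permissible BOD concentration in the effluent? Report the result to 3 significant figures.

125 mg/L

At the limit, (Qr·Cr + Qe·Cₑ)/(Qr + Qe) = 21:
Cₑ = (4313·21 − 3660·2.400) / 653.0 = 125.3 mg/L.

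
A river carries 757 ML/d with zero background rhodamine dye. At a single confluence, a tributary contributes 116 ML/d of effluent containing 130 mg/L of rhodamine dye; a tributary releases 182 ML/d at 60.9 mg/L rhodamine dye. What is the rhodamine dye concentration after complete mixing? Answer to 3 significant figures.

Mass balance: C = (757.0·0 + 116.0·130.0 + 182.0·60.90) / 1055 = 26160/1055 = 24.80 mg/L.

24.8 mg/L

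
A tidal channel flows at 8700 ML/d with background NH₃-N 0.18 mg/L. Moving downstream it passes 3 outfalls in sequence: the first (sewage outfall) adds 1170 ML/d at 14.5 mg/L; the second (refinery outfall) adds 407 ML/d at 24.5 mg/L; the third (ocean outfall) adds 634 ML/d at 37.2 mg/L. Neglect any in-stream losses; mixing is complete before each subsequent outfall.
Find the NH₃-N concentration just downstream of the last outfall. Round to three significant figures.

4.77 mg/L

After outfall 1: Q = 8700 + 1170 = 9870 ML/d; C = (8700·0.1800 + 1170·14.50)/9870 = 1.878 mg/L.
After outfall 2: Q = 9870 + 407.0 = 10280 ML/d; C = (9870·1.878 + 407.0·24.50)/10280 = 2.773 mg/L.
After outfall 3: Q = 10280 + 634.0 = 10910 ML/d; C = (10280·2.773 + 634.0·37.20)/10910 = 4.774 mg/L.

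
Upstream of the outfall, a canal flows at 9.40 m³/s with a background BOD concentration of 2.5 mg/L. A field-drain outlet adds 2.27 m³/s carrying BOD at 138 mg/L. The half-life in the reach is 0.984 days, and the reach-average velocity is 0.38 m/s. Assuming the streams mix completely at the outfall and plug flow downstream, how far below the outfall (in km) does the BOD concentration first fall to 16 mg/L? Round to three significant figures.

27.5 km

Flow-weighted average: C = (9.400·2.500 + 2.270·138.0) / 11.67 = 336.8/11.67 = 28.86 mg/L.
Half-life 0.984 d → k = ln 2 / 0.984 = 0.7044 d⁻¹.
Set 28.86·exp(−k·t) = 16 → t = ln(28.86/16)/k = 72340 s = 20.09 h.
Distance = v·t = 0.38·72340 = 27490 m = 27.49 km.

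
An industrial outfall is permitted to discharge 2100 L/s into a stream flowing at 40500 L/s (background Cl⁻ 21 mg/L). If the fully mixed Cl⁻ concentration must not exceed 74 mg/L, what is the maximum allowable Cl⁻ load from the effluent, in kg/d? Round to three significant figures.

199000 kg/d

Mass balance at the limit: 40500·21.00 + 2100·Cₑ = 42600·74 → Cₑ = 1096 mg/L.
2100 L/s = 2.100 m³/s. Load = 2.100 m³/s × 1096 g/m³ × 86 400 s/d = 198900 kg/d.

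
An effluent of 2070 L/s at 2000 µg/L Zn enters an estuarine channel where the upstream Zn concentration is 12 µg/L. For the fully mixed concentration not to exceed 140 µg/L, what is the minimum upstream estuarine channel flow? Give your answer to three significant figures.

30100 L/s

Set C_mix = 140: (Q·12.00 + 2070·2000) / (Q + 2070) = 140
→ Q = 2070·(2000 − 140)/(140 − 12.00) = 30080 L/s.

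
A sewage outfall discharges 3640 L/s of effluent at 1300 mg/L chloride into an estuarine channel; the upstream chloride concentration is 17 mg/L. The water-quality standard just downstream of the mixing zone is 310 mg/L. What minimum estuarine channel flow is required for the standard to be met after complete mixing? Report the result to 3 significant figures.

Set C_mix = 310: (Q·17.00 + 3640·1300) / (Q + 3640) = 310
→ Q = 3640·(1300 − 310)/(310 − 17.00) = 12300 L/s.

12300 L/s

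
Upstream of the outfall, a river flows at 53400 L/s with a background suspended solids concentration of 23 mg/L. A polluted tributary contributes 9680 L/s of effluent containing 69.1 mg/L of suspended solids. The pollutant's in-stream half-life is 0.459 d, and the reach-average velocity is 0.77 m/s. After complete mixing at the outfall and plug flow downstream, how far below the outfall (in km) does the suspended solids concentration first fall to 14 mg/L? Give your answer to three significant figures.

After mixing, C = (53400·23.00 + 9680·69.10) / 63080 = 1897000/63080 = 30.07 mg/L.
Half-life 0.459 d → k = ln 2 / 0.459 = 1.510 d⁻¹.
Set 30.07·exp(−k·t) = 14 → t = ln(30.07/14)/k = 43750 s = 12.15 h.
Distance = v·t = 0.77·43750 = 33680 m = 33.68 km.

33.7 km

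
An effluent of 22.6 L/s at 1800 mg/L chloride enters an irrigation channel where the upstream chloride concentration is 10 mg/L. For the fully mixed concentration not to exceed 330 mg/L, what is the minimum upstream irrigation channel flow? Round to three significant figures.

104 L/s

Set C_mix = 330: (Q·10.00 + 22.60·1800) / (Q + 22.60) = 330
→ Q = 22.60·(1800 − 330)/(330 − 10.00) = 103.8 L/s.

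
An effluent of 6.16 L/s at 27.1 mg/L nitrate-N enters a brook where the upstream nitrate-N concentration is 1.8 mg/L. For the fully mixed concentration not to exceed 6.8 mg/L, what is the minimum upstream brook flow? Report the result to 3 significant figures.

Set C_mix = 6.8: (Q·1.800 + 6.160·27.10) / (Q + 6.160) = 6.8
→ Q = 6.160·(27.10 − 6.8)/(6.8 − 1.800) = 25.01 L/s.

25.0 L/s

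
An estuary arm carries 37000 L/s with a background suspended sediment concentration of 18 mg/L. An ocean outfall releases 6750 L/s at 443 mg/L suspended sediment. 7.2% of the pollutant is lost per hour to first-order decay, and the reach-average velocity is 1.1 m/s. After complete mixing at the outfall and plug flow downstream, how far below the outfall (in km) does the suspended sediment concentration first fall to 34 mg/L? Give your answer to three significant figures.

After mixing, C = (37000·18.00 + 6750·443.0) / 43750 = 3656000/43750 = 83.57 mg/L.
7.2%/h lost → k = −ln(1 − 0.072) = 0.07472 h⁻¹.
Set 83.57·exp(−k·t) = 34 → t = ln(83.57/34)/k = 43330 s = 12.04 h.
Distance = v·t = 1.1·43330 = 47660 m = 47.66 km.

47.7 km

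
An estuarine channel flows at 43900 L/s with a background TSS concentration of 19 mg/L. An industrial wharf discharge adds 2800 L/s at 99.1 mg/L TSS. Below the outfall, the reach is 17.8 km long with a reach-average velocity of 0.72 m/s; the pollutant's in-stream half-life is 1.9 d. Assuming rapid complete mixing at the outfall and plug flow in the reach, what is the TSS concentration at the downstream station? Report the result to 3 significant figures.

After mixing, C = (43900·19.00 + 2800·99.10) / 46700 = 1112000/46700 = 23.80 mg/L.
Travel time t = 17.8·1000 / 0.72 = 24720 s = 6.867 h.
Half-life 1.9 d → k = ln 2 / 1.9 = 0.3648 d⁻¹.
Decay over the reach: 23.80·exp(−kt) = 23.80·0.9009 = 21.44 mg/L.

21.4 mg/L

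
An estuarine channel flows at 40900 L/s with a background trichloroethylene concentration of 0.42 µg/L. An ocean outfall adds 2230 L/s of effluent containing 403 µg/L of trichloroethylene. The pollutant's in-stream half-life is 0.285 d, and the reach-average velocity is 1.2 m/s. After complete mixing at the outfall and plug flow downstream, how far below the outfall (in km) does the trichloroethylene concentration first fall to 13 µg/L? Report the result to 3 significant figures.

20.9 km

After mixing, C = (40900·0.4200 + 2230·403.0) / 43130 = 915900/43130 = 21.24 µg/L.
Half-life 0.285 d → k = ln 2 / 0.285 = 2.432 d⁻¹.
Set 21.24·exp(−k·t) = 13 → t = ln(21.24/13)/k = 17430 s = 4.842 h.
Distance = v·t = 1.2·17430 = 20920 m = 20.92 km.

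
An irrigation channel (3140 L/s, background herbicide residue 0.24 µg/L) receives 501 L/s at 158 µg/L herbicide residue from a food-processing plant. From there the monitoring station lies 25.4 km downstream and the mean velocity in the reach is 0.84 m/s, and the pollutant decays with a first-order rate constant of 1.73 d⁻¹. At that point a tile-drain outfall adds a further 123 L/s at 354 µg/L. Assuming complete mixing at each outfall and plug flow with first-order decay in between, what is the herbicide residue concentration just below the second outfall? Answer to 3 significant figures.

Flow-weighted average: C = (3140·0.2400 + 501.0·158.0) / 3641 = 79910/3641 = 21.95 µg/L; combined flow 3641 L/s.
Travel time t = 25.4·1000 / 0.84 = 30240 s = 8.399 h.
Decay over the reach: 21.95·exp(−kt) = 21.95·0.5458 = 11.98 µg/L.
Second outfall: C = (3641·11.98 + 123.0·354.0)/3764 = 23.16 µg/L.

23.2 µg/L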